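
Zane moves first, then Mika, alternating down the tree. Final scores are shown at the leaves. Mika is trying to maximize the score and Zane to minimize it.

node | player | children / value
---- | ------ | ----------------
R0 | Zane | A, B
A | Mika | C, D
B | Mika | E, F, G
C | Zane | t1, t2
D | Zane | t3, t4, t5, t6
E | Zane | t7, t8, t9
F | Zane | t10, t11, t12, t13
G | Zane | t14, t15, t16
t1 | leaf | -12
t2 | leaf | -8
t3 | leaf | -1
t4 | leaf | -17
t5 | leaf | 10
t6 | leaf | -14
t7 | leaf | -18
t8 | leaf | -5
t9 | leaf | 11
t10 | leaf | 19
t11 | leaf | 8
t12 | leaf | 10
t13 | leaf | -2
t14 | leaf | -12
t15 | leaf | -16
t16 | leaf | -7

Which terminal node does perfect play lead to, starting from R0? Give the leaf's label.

C (Zane): min(-12, -8) = -12
D (Zane): min(-1, -17, 10, -14) = -17
A (Mika): max(-12, -17) = -12
E (Zane): min(-18, -5, 11) = -18
F (Zane): min(19, 8, 10, -2) = -2
G (Zane): min(-12, -16, -7) = -16
B (Mika): max(-18, -2, -16) = -2
R0 (Zane): min(-12, -2) = -12
At R0, Zane picks A (lowest: -12).
At A, Mika picks C (highest: -12).
At C, Zane picks t1 (lowest: -12).
Terminal value -12.

t1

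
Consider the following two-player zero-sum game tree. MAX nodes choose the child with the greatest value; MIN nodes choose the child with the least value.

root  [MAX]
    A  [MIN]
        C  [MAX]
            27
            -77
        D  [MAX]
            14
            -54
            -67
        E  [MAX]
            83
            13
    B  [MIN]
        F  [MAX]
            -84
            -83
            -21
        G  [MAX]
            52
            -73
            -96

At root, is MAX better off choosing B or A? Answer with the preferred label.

F (MAX): max(-84, -83, -21) = -21
G (MAX): max(52, -73, -96) = 52
B (MIN): min(-21, 52) = -21
C (MAX): max(27, -77) = 27
D (MAX): max(14, -54, -67) = 14
E (MAX): max(83, 13) = 83
A (MIN): min(27, 14, 83) = 14
MAX prefers the higher value; B=-21, A=14. A is better since 14 > -21.

A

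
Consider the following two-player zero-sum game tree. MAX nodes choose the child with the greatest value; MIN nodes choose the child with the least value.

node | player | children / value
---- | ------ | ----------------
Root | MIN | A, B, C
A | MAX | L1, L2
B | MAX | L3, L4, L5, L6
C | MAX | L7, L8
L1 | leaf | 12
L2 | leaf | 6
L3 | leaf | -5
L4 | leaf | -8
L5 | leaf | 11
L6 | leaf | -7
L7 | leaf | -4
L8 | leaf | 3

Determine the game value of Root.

3

A (MAX): max(12, 6) = 12
B (MAX): max(-5, -8, 11, -7) = 11
C (MAX): max(-4, 3) = 3
Root (MIN): min(12, 11, 3) = 3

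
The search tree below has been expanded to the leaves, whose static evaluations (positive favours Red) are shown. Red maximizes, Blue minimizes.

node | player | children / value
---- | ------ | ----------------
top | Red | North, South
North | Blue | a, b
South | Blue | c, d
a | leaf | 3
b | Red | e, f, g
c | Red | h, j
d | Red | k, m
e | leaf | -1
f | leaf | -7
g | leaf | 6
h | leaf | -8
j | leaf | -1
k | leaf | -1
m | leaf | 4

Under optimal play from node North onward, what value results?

3

b (Red): max(-1, -7, 6) = 6
North (Blue): min(3, 6) = 3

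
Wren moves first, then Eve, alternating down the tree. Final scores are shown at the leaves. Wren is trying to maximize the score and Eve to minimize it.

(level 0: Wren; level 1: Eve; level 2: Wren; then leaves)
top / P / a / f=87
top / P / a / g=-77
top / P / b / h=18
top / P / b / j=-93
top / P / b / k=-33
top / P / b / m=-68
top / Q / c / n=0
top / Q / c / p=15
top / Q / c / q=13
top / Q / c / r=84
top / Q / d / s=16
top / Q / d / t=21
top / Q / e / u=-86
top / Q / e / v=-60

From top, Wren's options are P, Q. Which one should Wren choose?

a (Wren): max(87, -77) = 87
b (Wren): max(18, -93, -33, -68) = 18
P (Eve): min(87, 18) = 18
c (Wren): max(0, 15, 13, 84) = 84
d (Wren): max(16, 21) = 21
e (Wren): max(-86, -60) = -60
Q (Eve): min(84, 21, -60) = -60
top (Wren): max(18, -60) = 18
Wren at top wants the highest of {P=18, Q=-60}, so chooses P.

P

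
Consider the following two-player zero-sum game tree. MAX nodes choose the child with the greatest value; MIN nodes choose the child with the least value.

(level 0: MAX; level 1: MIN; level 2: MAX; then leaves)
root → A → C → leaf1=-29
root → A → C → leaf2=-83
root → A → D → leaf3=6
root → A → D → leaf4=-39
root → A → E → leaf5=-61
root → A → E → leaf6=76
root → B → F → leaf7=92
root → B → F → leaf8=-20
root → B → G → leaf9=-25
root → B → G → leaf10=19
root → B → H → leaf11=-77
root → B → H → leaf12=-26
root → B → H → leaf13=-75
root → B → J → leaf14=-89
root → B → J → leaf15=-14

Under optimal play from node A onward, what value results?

-29

C (MAX): max(-29, -83) = -29
D (MAX): max(6, -39) = 6
E (MAX): max(-61, 76) = 76
A (MIN): min(-29, 6, 76) = -29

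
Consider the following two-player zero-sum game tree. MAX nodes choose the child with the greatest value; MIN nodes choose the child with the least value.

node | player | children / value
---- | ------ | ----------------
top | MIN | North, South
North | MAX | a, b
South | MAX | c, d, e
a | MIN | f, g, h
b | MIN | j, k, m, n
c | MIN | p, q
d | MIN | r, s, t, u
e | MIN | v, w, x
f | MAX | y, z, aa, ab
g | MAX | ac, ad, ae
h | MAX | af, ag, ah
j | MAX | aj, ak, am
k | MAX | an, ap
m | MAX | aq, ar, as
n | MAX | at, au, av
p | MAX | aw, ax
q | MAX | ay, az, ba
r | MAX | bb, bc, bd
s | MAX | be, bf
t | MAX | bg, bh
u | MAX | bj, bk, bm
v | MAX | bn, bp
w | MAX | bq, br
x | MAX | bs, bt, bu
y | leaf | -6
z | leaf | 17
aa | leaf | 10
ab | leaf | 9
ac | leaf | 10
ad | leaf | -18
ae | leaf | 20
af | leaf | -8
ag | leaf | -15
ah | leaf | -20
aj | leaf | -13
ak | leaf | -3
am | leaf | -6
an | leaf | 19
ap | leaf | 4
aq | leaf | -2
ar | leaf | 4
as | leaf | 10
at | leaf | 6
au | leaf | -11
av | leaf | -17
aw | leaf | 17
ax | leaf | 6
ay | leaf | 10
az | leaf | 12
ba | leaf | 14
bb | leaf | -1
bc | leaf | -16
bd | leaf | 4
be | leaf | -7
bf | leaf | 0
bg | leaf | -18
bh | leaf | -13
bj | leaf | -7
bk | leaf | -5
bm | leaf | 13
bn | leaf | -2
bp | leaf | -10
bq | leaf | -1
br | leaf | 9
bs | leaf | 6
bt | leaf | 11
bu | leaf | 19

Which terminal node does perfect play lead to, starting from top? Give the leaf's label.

ak

f (MAX): max(-6, 17, 10, 9) = 17
g (MAX): max(10, -18, 20) = 20
h (MAX): max(-8, -15, -20) = -8
a (MIN): min(17, 20, -8) = -8
j (MAX): max(-13, -3, -6) = -3
k (MAX): max(19, 4) = 19
m (MAX): max(-2, 4, 10) = 10
n (MAX): max(6, -11, -17) = 6
b (MIN): min(-3, 19, 10, 6) = -3
North (MAX): max(-8, -3) = -3
p (MAX): max(17, 6) = 17
q (MAX): max(10, 12, 14) = 14
c (MIN): min(17, 14) = 14
r (MAX): max(-1, -16, 4) = 4
s (MAX): max(-7, 0) = 0
t (MAX): max(-18, -13) = -13
u (MAX): max(-7, -5, 13) = 13
d (MIN): min(4, 0, -13, 13) = -13
v (MAX): max(-2, -10) = -2
w (MAX): max(-1, 9) = 9
x (MAX): max(6, 11, 19) = 19
e (MIN): min(-2, 9, 19) = -2
South (MAX): max(14, -13, -2) = 14
top (MIN): min(-3, 14) = -3
At top, MIN picks North (lowest: -3).
At North, MAX picks b (highest: -3).
At b, MIN picks j (lowest: -3).
At j, MAX picks ak (highest: -3).
Terminal value -3.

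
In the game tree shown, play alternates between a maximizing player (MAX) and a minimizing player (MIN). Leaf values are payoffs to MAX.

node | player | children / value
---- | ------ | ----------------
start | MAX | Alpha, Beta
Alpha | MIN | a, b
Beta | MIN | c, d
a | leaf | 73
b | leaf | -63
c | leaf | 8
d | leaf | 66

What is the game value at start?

8

Alpha (MIN): min(73, -63) = -63
Beta (MIN): min(8, 66) = 8
start (MAX): max(-63, 8) = 8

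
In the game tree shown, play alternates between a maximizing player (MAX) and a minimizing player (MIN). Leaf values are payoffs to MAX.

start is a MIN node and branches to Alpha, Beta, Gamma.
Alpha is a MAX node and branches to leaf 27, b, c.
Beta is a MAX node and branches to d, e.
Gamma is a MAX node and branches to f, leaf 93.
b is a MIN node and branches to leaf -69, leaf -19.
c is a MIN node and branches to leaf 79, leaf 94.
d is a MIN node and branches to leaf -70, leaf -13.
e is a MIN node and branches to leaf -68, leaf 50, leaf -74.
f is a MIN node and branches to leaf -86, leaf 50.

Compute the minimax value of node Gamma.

f (MIN): min(-86, 50) = -86
Gamma (MAX): max(-86, 93) = 93

93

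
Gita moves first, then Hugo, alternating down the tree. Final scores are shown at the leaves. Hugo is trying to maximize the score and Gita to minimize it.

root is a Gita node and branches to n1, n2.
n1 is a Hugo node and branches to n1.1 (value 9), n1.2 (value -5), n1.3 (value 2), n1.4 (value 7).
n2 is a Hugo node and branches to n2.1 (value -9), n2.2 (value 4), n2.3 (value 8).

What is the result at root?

8

n1 (Hugo): max(9, -5, 2, 7) = 9
n2 (Hugo): max(-9, 4, 8) = 8
root (Gita): min(9, 8) = 8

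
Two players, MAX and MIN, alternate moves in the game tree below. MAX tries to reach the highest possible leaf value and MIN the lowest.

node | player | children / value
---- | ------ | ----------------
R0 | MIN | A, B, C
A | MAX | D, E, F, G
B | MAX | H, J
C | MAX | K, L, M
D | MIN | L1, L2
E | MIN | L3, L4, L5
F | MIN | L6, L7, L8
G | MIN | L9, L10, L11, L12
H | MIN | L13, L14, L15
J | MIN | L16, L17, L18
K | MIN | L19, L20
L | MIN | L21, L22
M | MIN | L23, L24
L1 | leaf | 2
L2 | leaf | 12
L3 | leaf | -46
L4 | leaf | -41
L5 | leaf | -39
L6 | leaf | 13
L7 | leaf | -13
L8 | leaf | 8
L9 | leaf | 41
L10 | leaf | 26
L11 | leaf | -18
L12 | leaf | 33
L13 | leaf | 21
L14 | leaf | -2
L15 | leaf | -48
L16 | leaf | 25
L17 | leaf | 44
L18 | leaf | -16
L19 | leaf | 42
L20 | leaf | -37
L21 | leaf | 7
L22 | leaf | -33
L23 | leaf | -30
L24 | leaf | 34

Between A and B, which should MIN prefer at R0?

D (MIN): min(2, 12) = 2
E (MIN): min(-46, -41, -39) = -46
F (MIN): min(13, -13, 8) = -13
G (MIN): min(41, 26, -18, 33) = -18
A (MAX): max(2, -46, -13, -18) = 2
H (MIN): min(21, -2, -48) = -48
J (MIN): min(25, 44, -16) = -16
B (MAX): max(-48, -16) = -16
MIN prefers the lower value; A=2, B=-16. B is better since -16 < 2.

B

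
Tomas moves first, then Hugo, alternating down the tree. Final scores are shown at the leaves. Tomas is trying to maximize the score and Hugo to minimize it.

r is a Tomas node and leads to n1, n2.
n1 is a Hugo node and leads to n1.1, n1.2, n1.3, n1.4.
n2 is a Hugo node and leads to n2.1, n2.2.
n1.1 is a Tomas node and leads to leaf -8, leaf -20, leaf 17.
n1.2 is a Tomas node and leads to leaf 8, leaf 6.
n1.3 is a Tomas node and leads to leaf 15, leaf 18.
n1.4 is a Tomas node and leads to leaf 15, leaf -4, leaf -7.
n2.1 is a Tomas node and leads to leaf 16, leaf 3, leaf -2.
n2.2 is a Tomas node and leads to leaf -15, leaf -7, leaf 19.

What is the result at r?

n1.1 (Tomas): max(-8, -20, 17) = 17
n1.2 (Tomas): max(8, 6) = 8
n1.3 (Tomas): max(15, 18) = 18
n1.4 (Tomas): max(15, -4, -7) = 15
n1 (Hugo): min(17, 8, 18, 15) = 8
n2.1 (Tomas): max(16, 3, -2) = 16
n2.2 (Tomas): max(-15, -7, 19) = 19
n2 (Hugo): min(16, 19) = 16
r (Tomas): max(8, 16) = 16

16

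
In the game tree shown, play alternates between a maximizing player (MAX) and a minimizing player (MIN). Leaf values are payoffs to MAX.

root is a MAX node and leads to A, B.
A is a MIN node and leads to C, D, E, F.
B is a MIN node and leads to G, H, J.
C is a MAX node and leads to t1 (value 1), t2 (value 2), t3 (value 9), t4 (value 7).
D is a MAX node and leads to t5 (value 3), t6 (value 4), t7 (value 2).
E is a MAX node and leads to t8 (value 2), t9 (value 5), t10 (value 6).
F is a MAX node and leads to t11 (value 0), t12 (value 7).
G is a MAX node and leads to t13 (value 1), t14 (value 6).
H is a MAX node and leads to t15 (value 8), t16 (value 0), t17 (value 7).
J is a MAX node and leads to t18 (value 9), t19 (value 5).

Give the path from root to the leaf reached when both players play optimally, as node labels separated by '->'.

C (MAX): max(1, 2, 9, 7) = 9
D (MAX): max(3, 4, 2) = 4
E (MAX): max(2, 5, 6) = 6
F (MAX): max(0, 7) = 7
A (MIN): min(9, 4, 6, 7) = 4
G (MAX): max(1, 6) = 6
H (MAX): max(8, 0, 7) = 8
J (MAX): max(9, 5) = 9
B (MIN): min(6, 8, 9) = 6
root (MAX): max(4, 6) = 6
At root, MAX picks B (highest: 6).
At B, MIN picks G (lowest: 6).
At G, MAX picks t14 (highest: 6).
Terminal value 6.

root -> B -> G -> t14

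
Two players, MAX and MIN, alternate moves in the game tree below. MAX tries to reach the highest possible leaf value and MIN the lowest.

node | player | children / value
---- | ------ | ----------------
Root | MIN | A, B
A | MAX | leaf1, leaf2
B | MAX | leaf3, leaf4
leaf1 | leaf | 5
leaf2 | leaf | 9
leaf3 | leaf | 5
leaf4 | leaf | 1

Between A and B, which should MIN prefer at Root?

A (MAX): max(5, 9) = 9
B (MAX): max(5, 1) = 5
MIN prefers the lower value; A=9, B=5. B is better since 5 < 9.

B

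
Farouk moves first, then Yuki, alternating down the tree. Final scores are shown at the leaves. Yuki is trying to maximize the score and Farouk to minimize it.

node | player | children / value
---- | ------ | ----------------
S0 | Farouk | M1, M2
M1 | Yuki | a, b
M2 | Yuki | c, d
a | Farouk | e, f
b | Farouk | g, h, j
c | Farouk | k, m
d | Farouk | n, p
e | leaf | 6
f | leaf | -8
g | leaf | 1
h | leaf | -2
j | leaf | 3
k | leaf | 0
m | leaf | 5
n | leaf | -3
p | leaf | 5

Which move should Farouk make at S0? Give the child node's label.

M1

a (Farouk): min(6, -8) = -8
b (Farouk): min(1, -2, 3) = -2
M1 (Yuki): max(-8, -2) = -2
c (Farouk): min(0, 5) = 0
d (Farouk): min(-3, 5) = -3
M2 (Yuki): max(0, -3) = 0
S0 (Farouk): min(-2, 0) = -2
Farouk at S0 wants the lowest of {M1=-2, M2=0}, so chooses M1.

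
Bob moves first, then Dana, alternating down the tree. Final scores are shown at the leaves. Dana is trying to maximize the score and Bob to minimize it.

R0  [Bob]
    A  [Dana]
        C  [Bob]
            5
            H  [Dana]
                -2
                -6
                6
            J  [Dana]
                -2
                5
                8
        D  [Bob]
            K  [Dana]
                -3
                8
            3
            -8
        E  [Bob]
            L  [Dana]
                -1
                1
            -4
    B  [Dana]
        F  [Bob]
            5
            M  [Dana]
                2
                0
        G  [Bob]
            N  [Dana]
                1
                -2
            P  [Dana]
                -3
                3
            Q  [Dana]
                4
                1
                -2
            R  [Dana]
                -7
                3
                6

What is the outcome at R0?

H (Dana): max(-2, -6, 6) = 6
J (Dana): max(-2, 5, 8) = 8
C (Bob): min(5, 6, 8) = 5
K (Dana): max(-3, 8) = 8
D (Bob): min(8, 3, -8) = -8
L (Dana): max(-1, 1) = 1
E (Bob): min(1, -4) = -4
A (Dana): max(5, -8, -4) = 5
M (Dana): max(2, 0) = 2
F (Bob): min(5, 2) = 2
N (Dana): max(1, -2) = 1
P (Dana): max(-3, 3) = 3
Q (Dana): max(4, 1, -2) = 4
R (Dana): max(-7, 3, 6) = 6
G (Bob): min(1, 3, 4, 6) = 1
B (Dana): max(2, 1) = 2
R0 (Bob): min(5, 2) = 2

2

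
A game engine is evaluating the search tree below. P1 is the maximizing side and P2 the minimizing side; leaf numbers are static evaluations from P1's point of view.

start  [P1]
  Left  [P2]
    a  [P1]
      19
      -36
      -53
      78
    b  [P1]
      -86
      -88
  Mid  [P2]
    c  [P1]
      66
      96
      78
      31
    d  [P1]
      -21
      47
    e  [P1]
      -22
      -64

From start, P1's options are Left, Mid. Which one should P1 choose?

a (P1): max(19, -36, -53, 78) = 78
b (P1): max(-86, -88) = -86
Left (P2): min(78, -86) = -86
c (P1): max(66, 96, 78, 31) = 96
d (P1): max(-21, 47) = 47
e (P1): max(-22, -64) = -22
Mid (P2): min(96, 47, -22) = -22
start (P1): max(-86, -22) = -22
P1 at start wants the highest of {Left=-86, Mid=-22}, so chooses Mid.

Mid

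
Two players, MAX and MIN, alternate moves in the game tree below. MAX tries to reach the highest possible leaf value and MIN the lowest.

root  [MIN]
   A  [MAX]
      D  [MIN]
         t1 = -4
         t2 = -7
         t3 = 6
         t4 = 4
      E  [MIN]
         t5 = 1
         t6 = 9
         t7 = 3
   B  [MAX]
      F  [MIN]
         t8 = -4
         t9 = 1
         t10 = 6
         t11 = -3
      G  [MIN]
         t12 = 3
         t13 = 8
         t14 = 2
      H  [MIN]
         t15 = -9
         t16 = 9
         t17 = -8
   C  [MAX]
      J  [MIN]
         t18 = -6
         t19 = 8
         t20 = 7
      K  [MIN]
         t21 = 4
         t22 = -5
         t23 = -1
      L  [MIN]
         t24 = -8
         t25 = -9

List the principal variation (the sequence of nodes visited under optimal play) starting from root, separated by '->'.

root -> C -> K -> t22

D (MIN): min(-4, -7, 6, 4) = -7
E (MIN): min(1, 9, 3) = 1
A (MAX): max(-7, 1) = 1
F (MIN): min(-4, 1, 6, -3) = -4
G (MIN): min(3, 8, 2) = 2
H (MIN): min(-9, 9, -8) = -9
B (MAX): max(-4, 2, -9) = 2
J (MIN): min(-6, 8, 7) = -6
K (MIN): min(4, -5, -1) = -5
L (MIN): min(-8, -9) = -9
C (MAX): max(-6, -5, -9) = -5
root (MIN): min(1, 2, -5) = -5
At root, MIN picks C (lowest: -5).
At C, MAX picks K (highest: -5).
At K, MIN picks t22 (lowest: -5).
Terminal value -5.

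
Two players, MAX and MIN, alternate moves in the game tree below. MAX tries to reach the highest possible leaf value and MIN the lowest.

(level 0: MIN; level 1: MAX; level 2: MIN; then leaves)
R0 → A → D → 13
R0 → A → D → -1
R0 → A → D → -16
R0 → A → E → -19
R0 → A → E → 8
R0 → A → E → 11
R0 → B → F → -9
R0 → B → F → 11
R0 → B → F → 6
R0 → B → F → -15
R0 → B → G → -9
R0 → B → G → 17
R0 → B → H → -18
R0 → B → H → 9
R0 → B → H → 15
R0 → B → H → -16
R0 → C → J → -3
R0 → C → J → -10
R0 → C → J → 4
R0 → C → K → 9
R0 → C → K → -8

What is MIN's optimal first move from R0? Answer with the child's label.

D (MIN): min(13, -1, -16) = -16
E (MIN): min(-19, 8, 11) = -19
A (MAX): max(-16, -19) = -16
F (MIN): min(-9, 11, 6, -15) = -15
G (MIN): min(-9, 17) = -9
H (MIN): min(-18, 9, 15, -16) = -18
B (MAX): max(-15, -9, -18) = -9
J (MIN): min(-3, -10, 4) = -10
K (MIN): min(9, -8) = -8
C (MAX): max(-10, -8) = -8
R0 (MIN): min(-16, -9, -8) = -16
MIN at R0 wants the lowest of {A=-16, B=-9, C=-8}, so chooses A.

A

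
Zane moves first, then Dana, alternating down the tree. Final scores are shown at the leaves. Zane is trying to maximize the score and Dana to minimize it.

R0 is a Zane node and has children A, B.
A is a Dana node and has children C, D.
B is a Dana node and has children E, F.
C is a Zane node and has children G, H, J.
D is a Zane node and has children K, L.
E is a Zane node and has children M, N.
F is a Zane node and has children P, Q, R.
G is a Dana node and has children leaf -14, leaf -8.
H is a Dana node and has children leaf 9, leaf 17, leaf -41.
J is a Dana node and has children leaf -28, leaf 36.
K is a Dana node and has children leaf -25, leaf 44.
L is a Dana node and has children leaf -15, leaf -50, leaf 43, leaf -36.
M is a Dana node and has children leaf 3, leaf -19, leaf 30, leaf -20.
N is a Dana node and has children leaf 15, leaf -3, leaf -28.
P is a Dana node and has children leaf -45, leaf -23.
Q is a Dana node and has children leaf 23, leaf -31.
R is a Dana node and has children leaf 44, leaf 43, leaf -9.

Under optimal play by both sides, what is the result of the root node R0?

G (Dana): min(-14, -8) = -14
H (Dana): min(9, 17, -41) = -41
J (Dana): min(-28, 36) = -28
C (Zane): max(-14, -41, -28) = -14
K (Dana): min(-25, 44) = -25
L (Dana): min(-15, -50, 43, -36) = -50
D (Zane): max(-25, -50) = -25
A (Dana): min(-14, -25) = -25
M (Dana): min(3, -19, 30, -20) = -20
N (Dana): min(15, -3, -28) = -28
E (Zane): max(-20, -28) = -20
P (Dana): min(-45, -23) = -45
Q (Dana): min(23, -31) = -31
R (Dana): min(44, 43, -9) = -9
F (Zane): max(-45, -31, -9) = -9
B (Dana): min(-20, -9) = -20
R0 (Zane): max(-25, -20) = -20

-20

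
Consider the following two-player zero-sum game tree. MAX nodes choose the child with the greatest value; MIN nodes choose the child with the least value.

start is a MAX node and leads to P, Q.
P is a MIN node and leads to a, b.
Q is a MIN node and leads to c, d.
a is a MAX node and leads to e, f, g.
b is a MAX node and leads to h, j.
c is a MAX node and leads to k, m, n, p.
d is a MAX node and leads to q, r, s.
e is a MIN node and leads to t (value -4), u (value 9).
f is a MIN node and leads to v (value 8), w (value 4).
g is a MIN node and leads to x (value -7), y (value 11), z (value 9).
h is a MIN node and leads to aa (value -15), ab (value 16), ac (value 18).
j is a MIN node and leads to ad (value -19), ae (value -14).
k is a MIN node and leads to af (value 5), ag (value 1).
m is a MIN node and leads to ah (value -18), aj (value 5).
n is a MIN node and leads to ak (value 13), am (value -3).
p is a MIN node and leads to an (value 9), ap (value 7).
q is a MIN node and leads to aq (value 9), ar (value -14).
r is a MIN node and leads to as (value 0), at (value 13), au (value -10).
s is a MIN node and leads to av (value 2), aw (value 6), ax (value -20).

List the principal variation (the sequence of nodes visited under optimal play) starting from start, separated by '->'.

start -> Q -> d -> r -> au

e (MIN): min(-4, 9) = -4
f (MIN): min(8, 4) = 4
g (MIN): min(-7, 11, 9) = -7
a (MAX): max(-4, 4, -7) = 4
h (MIN): min(-15, 16, 18) = -15
j (MIN): min(-19, -14) = -19
b (MAX): max(-15, -19) = -15
P (MIN): min(4, -15) = -15
k (MIN): min(5, 1) = 1
m (MIN): min(-18, 5) = -18
n (MIN): min(13, -3) = -3
p (MIN): min(9, 7) = 7
c (MAX): max(1, -18, -3, 7) = 7
q (MIN): min(9, -14) = -14
r (MIN): min(0, 13, -10) = -10
s (MIN): min(2, 6, -20) = -20
d (MAX): max(-14, -10, -20) = -10
Q (MIN): min(7, -10) = -10
start (MAX): max(-15, -10) = -10
At start, MAX picks Q (highest: -10).
At Q, MIN picks d (lowest: -10).
At d, MAX picks r (highest: -10).
At r, MIN picks au (lowest: -10).
Terminal value -10.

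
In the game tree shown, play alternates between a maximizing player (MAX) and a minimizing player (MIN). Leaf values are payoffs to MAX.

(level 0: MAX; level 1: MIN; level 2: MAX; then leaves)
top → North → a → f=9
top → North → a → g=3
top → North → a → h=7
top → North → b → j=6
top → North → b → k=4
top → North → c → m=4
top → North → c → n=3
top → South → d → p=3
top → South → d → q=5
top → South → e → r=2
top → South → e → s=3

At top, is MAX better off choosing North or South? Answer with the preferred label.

North

a (MAX): max(9, 3, 7) = 9
b (MAX): max(6, 4) = 6
c (MAX): max(4, 3) = 4
North (MIN): min(9, 6, 4) = 4
d (MAX): max(3, 5) = 5
e (MAX): max(2, 3) = 3
South (MIN): min(5, 3) = 3
MAX prefers the higher value; North=4, South=3. North is better since 4 > 3.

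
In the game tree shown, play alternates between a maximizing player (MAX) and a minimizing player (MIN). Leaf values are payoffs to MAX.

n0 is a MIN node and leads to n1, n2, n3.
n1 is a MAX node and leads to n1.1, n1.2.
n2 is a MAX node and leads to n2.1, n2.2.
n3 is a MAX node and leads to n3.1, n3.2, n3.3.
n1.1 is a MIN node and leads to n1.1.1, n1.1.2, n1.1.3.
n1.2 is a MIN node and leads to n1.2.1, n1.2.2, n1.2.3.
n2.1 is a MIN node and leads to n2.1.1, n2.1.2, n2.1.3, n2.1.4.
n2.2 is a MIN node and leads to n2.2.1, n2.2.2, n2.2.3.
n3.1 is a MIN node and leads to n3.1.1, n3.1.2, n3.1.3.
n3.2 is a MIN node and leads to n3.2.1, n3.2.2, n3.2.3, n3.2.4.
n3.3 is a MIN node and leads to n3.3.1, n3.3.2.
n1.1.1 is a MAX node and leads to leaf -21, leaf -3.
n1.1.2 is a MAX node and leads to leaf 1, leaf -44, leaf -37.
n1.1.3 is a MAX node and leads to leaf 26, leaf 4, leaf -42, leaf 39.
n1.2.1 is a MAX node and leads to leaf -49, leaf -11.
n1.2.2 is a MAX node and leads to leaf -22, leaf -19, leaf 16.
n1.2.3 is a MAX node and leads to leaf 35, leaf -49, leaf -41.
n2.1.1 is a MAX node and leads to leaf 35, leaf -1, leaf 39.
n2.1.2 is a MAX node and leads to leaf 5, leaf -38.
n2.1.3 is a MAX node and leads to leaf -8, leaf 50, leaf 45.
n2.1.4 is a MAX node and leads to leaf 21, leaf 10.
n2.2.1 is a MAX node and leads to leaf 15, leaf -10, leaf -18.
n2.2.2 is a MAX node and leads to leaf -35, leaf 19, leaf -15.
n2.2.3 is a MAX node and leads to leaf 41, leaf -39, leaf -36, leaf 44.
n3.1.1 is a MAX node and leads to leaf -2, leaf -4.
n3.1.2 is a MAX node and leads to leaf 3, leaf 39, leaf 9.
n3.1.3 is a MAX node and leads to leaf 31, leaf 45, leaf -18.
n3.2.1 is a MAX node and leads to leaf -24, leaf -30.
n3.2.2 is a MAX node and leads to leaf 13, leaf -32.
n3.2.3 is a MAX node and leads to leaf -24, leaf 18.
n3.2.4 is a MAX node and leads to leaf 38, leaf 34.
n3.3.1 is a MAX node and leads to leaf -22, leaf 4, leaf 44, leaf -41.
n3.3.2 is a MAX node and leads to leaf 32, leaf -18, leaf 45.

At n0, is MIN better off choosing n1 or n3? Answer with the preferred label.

n1.1.1 (MAX): max(-21, -3) = -3
n1.1.2 (MAX): max(1, -44, -37) = 1
n1.1.3 (MAX): max(26, 4, -42, 39) = 39
n1.1 (MIN): min(-3, 1, 39) = -3
n1.2.1 (MAX): max(-49, -11) = -11
n1.2.2 (MAX): max(-22, -19, 16) = 16
n1.2.3 (MAX): max(35, -49, -41) = 35
n1.2 (MIN): min(-11, 16, 35) = -11
n1 (MAX): max(-3, -11) = -3
n3.1.1 (MAX): max(-2, -4) = -2
n3.1.2 (MAX): max(3, 39, 9) = 39
n3.1.3 (MAX): max(31, 45, -18) = 45
n3.1 (MIN): min(-2, 39, 45) = -2
n3.2.1 (MAX): max(-24, -30) = -24
n3.2.2 (MAX): max(13, -32) = 13
n3.2.3 (MAX): max(-24, 18) = 18
n3.2.4 (MAX): max(38, 34) = 38
n3.2 (MIN): min(-24, 13, 18, 38) = -24
n3.3.1 (MAX): max(-22, 4, 44, -41) = 44
n3.3.2 (MAX): max(32, -18, 45) = 45
n3.3 (MIN): min(44, 45) = 44
n3 (MAX): max(-2, -24, 44) = 44
MIN prefers the lower value; n1=-3, n3=44. n1 is better since -3 < 44.

n1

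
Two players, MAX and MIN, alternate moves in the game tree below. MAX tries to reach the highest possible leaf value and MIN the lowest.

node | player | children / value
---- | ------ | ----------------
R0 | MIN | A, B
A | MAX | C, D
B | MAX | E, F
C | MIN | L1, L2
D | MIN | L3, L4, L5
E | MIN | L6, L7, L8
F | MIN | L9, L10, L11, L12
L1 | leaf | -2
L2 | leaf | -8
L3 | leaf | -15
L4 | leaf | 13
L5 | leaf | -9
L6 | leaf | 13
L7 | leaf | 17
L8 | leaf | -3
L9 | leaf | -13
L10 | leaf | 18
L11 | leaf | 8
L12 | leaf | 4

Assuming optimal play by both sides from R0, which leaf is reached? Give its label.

L2

C (MIN): min(-2, -8) = -8
D (MIN): min(-15, 13, -9) = -15
A (MAX): max(-8, -15) = -8
E (MIN): min(13, 17, -3) = -3
F (MIN): min(-13, 18, 8, 4) = -13
B (MAX): max(-3, -13) = -3
R0 (MIN): min(-8, -3) = -8
At R0, MIN picks A (lowest: -8).
At A, MAX picks C (highest: -8).
At C, MIN picks L2 (lowest: -8).
Terminal value -8.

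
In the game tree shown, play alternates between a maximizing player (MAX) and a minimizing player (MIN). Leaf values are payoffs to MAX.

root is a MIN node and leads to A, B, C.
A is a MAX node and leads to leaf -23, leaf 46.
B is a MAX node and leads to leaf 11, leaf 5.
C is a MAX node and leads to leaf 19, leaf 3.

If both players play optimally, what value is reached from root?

A (MAX): max(-23, 46) = 46
B (MAX): max(11, 5) = 11
C (MAX): max(19, 3) = 19
root (MIN): min(46, 11, 19) = 11

11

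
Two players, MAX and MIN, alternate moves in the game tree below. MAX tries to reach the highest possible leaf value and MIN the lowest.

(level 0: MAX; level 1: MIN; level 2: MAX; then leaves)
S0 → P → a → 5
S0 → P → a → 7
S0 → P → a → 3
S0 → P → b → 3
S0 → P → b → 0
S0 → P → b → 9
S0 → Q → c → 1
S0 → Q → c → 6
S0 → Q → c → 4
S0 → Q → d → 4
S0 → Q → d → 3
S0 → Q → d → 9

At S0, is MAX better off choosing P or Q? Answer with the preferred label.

P

a (MAX): max(5, 7, 3) = 7
b (MAX): max(3, 0, 9) = 9
P (MIN): min(7, 9) = 7
c (MAX): max(1, 6, 4) = 6
d (MAX): max(4, 3, 9) = 9
Q (MIN): min(6, 9) = 6
MAX prefers the higher value; P=7, Q=6. P is better since 7 > 6.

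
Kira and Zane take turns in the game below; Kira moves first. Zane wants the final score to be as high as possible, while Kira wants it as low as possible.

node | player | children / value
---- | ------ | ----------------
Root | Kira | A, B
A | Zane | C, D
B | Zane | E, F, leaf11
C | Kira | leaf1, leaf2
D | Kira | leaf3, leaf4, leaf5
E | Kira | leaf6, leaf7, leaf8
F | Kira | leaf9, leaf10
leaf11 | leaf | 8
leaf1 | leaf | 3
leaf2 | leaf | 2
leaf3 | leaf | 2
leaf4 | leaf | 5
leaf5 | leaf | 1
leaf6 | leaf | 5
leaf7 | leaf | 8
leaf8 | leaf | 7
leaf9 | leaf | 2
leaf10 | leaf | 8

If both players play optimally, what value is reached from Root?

2

C (Kira): min(3, 2) = 2
D (Kira): min(2, 5, 1) = 1
A (Zane): max(2, 1) = 2
E (Kira): min(5, 8, 7) = 5
F (Kira): min(2, 8) = 2
B (Zane): max(5, 2, 8) = 8
Root (Kira): min(2, 8) = 2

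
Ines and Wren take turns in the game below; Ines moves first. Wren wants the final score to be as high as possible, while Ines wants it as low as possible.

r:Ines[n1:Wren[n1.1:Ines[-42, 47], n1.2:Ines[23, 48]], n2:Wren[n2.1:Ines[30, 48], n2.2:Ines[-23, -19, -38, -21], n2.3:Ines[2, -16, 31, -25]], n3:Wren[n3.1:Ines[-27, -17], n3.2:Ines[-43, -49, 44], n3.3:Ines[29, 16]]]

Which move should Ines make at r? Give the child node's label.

n1.1 (Ines): min(-42, 47) = -42
n1.2 (Ines): min(23, 48) = 23
n1 (Wren): max(-42, 23) = 23
n2.1 (Ines): min(30, 48) = 30
n2.2 (Ines): min(-23, -19, -38, -21) = -38
n2.3 (Ines): min(2, -16, 31, -25) = -25
n2 (Wren): max(30, -38, -25) = 30
n3.1 (Ines): min(-27, -17) = -27
n3.2 (Ines): min(-43, -49, 44) = -49
n3.3 (Ines): min(29, 16) = 16
n3 (Wren): max(-27, -49, 16) = 16
r (Ines): min(23, 30, 16) = 16
Ines at r wants the lowest of {n1=23, n2=30, n3=16}, so chooses n3.

n3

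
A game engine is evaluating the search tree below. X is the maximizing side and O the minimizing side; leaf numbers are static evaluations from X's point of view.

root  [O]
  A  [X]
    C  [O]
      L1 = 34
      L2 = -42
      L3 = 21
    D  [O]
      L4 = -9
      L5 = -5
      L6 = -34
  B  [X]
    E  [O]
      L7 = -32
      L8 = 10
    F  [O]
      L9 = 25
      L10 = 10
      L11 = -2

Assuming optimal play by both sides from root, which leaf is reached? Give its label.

L6

C (O): min(34, -42, 21) = -42
D (O): min(-9, -5, -34) = -34
A (X): max(-42, -34) = -34
E (O): min(-32, 10) = -32
F (O): min(25, 10, -2) = -2
B (X): max(-32, -2) = -2
root (O): min(-34, -2) = -34
At root, O picks A (lowest: -34).
At A, X picks D (highest: -34).
At D, O picks L6 (lowest: -34).
Terminal value -34.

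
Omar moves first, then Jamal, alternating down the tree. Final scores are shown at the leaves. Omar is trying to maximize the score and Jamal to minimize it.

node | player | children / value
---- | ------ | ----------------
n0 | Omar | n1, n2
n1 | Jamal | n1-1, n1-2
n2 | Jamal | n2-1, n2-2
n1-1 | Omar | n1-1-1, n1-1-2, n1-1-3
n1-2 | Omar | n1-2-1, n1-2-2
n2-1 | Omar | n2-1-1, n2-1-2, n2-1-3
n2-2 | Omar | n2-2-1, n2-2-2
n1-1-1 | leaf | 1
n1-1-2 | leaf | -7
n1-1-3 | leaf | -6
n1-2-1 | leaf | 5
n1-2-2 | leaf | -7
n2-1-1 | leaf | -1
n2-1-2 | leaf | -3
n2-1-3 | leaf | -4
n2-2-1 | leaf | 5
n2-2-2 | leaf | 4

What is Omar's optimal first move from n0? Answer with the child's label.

n1

n1-1 (Omar): max(1, -7, -6) = 1
n1-2 (Omar): max(5, -7) = 5
n1 (Jamal): min(1, 5) = 1
n2-1 (Omar): max(-1, -3, -4) = -1
n2-2 (Omar): max(5, 4) = 5
n2 (Jamal): min(-1, 5) = -1
n0 (Omar): max(1, -1) = 1
Omar at n0 wants the highest of {n1=1, n2=-1}, so chooses n1.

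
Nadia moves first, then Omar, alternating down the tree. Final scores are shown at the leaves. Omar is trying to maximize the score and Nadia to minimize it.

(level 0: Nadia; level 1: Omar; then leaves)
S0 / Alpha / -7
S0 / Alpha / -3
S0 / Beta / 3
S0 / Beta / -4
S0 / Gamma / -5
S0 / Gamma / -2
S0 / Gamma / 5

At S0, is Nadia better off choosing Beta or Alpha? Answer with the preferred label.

Beta (Omar): max(3, -4) = 3
Alpha (Omar): max(-7, -3) = -3
Nadia prefers the lower value; Beta=3, Alpha=-3. Alpha is better since -3 < 3.

Alpha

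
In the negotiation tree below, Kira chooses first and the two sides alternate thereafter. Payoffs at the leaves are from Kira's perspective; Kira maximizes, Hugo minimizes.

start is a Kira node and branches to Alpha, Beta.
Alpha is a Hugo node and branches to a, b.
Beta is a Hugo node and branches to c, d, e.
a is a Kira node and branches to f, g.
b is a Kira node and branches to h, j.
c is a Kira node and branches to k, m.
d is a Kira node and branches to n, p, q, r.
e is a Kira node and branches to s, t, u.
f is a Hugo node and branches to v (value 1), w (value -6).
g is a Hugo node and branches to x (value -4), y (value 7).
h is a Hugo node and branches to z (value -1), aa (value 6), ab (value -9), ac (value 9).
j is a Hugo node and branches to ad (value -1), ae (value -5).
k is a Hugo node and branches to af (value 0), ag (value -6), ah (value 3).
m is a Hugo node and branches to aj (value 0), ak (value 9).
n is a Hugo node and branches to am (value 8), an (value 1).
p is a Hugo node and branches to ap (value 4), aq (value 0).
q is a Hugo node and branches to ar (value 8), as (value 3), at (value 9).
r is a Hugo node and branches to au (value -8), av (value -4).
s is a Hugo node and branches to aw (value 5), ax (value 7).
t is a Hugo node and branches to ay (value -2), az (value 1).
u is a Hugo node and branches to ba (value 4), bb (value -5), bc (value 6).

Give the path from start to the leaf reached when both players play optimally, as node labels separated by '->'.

start -> Beta -> c -> m -> aj

f (Hugo): min(1, -6) = -6
g (Hugo): min(-4, 7) = -4
a (Kira): max(-6, -4) = -4
h (Hugo): min(-1, 6, -9, 9) = -9
j (Hugo): min(-1, -5) = -5
b (Kira): max(-9, -5) = -5
Alpha (Hugo): min(-4, -5) = -5
k (Hugo): min(0, -6, 3) = -6
m (Hugo): min(0, 9) = 0
c (Kira): max(-6, 0) = 0
n (Hugo): min(8, 1) = 1
p (Hugo): min(4, 0) = 0
q (Hugo): min(8, 3, 9) = 3
r (Hugo): min(-8, -4) = -8
d (Kira): max(1, 0, 3, -8) = 3
s (Hugo): min(5, 7) = 5
t (Hugo): min(-2, 1) = -2
u (Hugo): min(4, -5, 6) = -5
e (Kira): max(5, -2, -5) = 5
Beta (Hugo): min(0, 3, 5) = 0
start (Kira): max(-5, 0) = 0
At start, Kira picks Beta (highest: 0).
At Beta, Hugo picks c (lowest: 0).
At c, Kira picks m (highest: 0).
At m, Hugo picks aj (lowest: 0).
Terminal value 0.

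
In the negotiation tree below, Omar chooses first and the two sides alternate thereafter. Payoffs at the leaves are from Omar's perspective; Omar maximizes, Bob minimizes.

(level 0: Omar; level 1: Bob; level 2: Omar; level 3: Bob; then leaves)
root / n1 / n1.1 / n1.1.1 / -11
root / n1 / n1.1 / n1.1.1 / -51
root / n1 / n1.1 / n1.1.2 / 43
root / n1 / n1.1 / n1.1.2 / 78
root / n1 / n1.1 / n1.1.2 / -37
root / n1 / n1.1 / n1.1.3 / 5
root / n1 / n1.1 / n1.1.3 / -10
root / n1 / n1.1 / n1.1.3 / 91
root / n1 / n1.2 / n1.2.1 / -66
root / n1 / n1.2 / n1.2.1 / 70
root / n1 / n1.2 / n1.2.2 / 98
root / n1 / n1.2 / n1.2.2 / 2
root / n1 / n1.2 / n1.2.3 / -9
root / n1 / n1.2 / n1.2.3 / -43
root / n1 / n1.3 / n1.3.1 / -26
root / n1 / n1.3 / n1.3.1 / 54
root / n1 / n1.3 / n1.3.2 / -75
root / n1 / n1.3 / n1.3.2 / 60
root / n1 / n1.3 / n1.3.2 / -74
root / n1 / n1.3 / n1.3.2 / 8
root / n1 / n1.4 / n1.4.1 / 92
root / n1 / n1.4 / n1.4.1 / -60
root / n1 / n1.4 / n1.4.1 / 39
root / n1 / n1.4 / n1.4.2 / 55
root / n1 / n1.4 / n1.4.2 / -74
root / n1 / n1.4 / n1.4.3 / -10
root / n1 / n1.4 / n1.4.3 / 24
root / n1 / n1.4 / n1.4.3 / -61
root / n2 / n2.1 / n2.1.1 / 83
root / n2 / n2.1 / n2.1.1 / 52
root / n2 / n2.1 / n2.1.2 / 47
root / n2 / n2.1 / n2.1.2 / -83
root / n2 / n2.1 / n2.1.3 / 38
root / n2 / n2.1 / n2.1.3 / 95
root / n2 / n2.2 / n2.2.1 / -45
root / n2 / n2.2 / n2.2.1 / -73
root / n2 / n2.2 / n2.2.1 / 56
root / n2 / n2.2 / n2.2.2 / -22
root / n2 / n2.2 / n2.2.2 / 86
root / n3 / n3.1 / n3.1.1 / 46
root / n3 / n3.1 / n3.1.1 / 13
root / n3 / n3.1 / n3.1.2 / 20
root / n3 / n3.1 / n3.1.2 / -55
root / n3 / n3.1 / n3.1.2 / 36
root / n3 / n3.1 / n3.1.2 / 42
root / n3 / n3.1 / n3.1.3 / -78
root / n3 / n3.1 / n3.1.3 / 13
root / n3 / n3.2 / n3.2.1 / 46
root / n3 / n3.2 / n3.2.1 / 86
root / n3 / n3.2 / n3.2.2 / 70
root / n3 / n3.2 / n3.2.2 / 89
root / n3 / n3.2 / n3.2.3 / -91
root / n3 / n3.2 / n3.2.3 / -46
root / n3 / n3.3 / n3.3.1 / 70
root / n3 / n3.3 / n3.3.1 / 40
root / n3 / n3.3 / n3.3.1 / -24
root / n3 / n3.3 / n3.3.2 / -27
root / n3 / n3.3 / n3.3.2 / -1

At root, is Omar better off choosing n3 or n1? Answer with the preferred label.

n3.1.1 (Bob): min(46, 13) = 13
n3.1.2 (Bob): min(20, -55, 36, 42) = -55
n3.1.3 (Bob): min(-78, 13) = -78
n3.1 (Omar): max(13, -55, -78) = 13
n3.2.1 (Bob): min(46, 86) = 46
n3.2.2 (Bob): min(70, 89) = 70
n3.2.3 (Bob): min(-91, -46) = -91
n3.2 (Omar): max(46, 70, -91) = 70
n3.3.1 (Bob): min(70, 40, -24) = -24
n3.3.2 (Bob): min(-27, -1) = -27
n3.3 (Omar): max(-24, -27) = -24
n3 (Bob): min(13, 70, -24) = -24
n1.1.1 (Bob): min(-11, -51) = -51
n1.1.2 (Bob): min(43, 78, -37) = -37
n1.1.3 (Bob): min(5, -10, 91) = -10
n1.1 (Omar): max(-51, -37, -10) = -10
n1.2.1 (Bob): min(-66, 70) = -66
n1.2.2 (Bob): min(98, 2) = 2
n1.2.3 (Bob): min(-9, -43) = -43
n1.2 (Omar): max(-66, 2, -43) = 2
n1.3.1 (Bob): min(-26, 54) = -26
n1.3.2 (Bob): min(-75, 60, -74, 8) = -75
n1.3 (Omar): max(-26, -75) = -26
n1.4.1 (Bob): min(92, -60, 39) = -60
n1.4.2 (Bob): min(55, -74) = -74
n1.4.3 (Bob): min(-10, 24, -61) = -61
n1.4 (Omar): max(-60, -74, -61) = -60
n1 (Bob): min(-10, 2, -26, -60) = -60
Omar prefers the higher value; n3=-24, n1=-60. n3 is better since -24 > -60.

n3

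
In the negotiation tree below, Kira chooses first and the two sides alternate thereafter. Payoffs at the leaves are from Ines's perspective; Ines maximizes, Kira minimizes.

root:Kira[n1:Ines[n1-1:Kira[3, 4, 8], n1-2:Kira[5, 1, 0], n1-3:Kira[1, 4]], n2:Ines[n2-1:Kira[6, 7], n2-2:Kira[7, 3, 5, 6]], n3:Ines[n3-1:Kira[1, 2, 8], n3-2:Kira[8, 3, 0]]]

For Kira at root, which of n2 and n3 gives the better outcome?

n2-1 (Kira): min(6, 7) = 6
n2-2 (Kira): min(7, 3, 5, 6) = 3
n2 (Ines): max(6, 3) = 6
n3-1 (Kira): min(1, 2, 8) = 1
n3-2 (Kira): min(8, 3, 0) = 0
n3 (Ines): max(1, 0) = 1
Kira prefers the lower value; n2=6, n3=1. n3 is better since 1 < 6.

n3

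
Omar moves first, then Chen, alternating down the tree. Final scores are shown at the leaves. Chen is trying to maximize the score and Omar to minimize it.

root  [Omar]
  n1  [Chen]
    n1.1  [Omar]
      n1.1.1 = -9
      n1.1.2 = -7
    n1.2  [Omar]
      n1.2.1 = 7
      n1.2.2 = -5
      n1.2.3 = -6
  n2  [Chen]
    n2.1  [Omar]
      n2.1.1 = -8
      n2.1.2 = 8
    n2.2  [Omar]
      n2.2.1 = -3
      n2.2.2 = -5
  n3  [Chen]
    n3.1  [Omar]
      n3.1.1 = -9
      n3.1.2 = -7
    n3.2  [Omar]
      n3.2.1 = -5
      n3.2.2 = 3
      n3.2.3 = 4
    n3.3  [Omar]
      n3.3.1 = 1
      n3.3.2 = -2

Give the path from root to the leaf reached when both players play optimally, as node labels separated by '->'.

n1.1 (Omar): min(-9, -7) = -9
n1.2 (Omar): min(7, -5, -6) = -6
n1 (Chen): max(-9, -6) = -6
n2.1 (Omar): min(-8, 8) = -8
n2.2 (Omar): min(-3, -5) = -5
n2 (Chen): max(-8, -5) = -5
n3.1 (Omar): min(-9, -7) = -9
n3.2 (Omar): min(-5, 3, 4) = -5
n3.3 (Omar): min(1, -2) = -2
n3 (Chen): max(-9, -5, -2) = -2
root (Omar): min(-6, -5, -2) = -6
At root, Omar picks n1 (lowest: -6).
At n1, Chen picks n1.2 (highest: -6).
At n1.2, Omar picks n1.2.3 (lowest: -6).
Terminal value -6.

root -> n1 -> n1.2 -> n1.2.3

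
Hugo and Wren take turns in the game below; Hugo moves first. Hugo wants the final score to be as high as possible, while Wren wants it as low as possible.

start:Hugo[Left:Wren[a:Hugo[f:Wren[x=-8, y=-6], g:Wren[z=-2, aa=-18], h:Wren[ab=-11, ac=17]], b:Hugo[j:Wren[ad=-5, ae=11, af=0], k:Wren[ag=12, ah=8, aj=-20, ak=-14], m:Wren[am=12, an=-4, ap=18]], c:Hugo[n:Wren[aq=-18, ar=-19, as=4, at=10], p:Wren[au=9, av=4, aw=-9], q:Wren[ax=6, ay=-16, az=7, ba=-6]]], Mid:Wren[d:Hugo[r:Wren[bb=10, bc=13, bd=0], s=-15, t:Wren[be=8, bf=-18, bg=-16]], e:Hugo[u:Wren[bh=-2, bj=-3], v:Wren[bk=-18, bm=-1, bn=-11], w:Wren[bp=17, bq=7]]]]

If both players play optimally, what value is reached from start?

0

f (Wren): min(-8, -6) = -8
g (Wren): min(-2, -18) = -18
h (Wren): min(-11, 17) = -11
a (Hugo): max(-8, -18, -11) = -8
j (Wren): min(-5, 11, 0) = -5
k (Wren): min(12, 8, -20, -14) = -20
m (Wren): min(12, -4, 18) = -4
b (Hugo): max(-5, -20, -4) = -4
n (Wren): min(-18, -19, 4, 10) = -19
p (Wren): min(9, 4, -9) = -9
q (Wren): min(6, -16, 7, -6) = -16
c (Hugo): max(-19, -9, -16) = -9
Left (Wren): min(-8, -4, -9) = -9
r (Wren): min(10, 13, 0) = 0
t (Wren): min(8, -18, -16) = -18
d (Hugo): max(0, -15, -18) = 0
u (Wren): min(-2, -3) = -3
v (Wren): min(-18, -1, -11) = -18
w (Wren): min(17, 7) = 7
e (Hugo): max(-3, -18, 7) = 7
Mid (Wren): min(0, 7) = 0
start (Hugo): max(-9, 0) = 0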